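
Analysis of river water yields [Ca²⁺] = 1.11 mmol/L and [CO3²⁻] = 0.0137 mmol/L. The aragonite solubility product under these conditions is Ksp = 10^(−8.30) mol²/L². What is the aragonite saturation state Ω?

Ksp = 10^(−8.30) = 5.012×10^-9
Ω = [Ca²⁺][CO3²⁻]/Ksp = (1.11×10^-3)(0.0137×10^-3) / 5.012×10^-9 = 3.03

Ω = 3.03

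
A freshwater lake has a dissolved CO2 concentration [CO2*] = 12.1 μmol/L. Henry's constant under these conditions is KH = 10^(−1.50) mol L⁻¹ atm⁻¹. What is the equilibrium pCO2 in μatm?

pCO2 = 383 μatm

KH = 10^(−1.50) = 3.162×10^-2 mol L⁻¹ atm⁻¹
pCO2 = [CO2*]/KH = 12.1×10^-6 / 3.162×10^-2 = 3.83×10^-4 atm = 383 μatm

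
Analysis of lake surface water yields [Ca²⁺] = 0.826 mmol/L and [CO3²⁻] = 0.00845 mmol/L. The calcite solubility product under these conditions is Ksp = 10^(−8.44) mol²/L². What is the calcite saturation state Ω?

Ω = 1.92

Ksp = 10^(−8.44) = 3.631×10^-9
Ω = [Ca²⁺][CO3²⁻]/Ksp = (0.826×10^-3)(0.00845×10^-3) / 3.631×10^-9 = 1.92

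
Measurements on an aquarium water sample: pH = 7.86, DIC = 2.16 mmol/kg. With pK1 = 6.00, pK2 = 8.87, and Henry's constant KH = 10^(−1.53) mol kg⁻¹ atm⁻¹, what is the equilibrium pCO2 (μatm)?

α₀ = 1 / (1 + K1/[H⁺] + K1K2/[H⁺]²) = 1 / (1 + 10^+1.86 + 10^+0.85)
   = 1 / (1 + 72.444 + 7.0795) = 1/80.523 = 0.01242
[CO2*] = α₀ × DIC = 0.01242 × 2.16 = 0.02682 mmol/kg
pCO2 = [CO2*]/KH = 2.682×10^-5 / 2.951×10^-2 = 909 μatm

pCO2 = 909 μatm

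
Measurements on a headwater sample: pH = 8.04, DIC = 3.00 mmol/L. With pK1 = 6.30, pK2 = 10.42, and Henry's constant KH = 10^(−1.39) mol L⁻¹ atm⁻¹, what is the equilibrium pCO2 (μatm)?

α₀ = 1 / (1 + K1/[H⁺] + K1K2/[H⁺]²) = 1 / (1 + 10^+1.74 + 10^-0.64)
   = 1 / (1 + 54.954 + 0.22909) = 1/56.183 = 0.01780
[CO2*] = α₀ × DIC = 0.01780 × 3.00 = 0.05340 mmol/L
pCO2 = [CO2*]/KH = 5.340×10^-5 / 4.074×10^-2 = 1310 μatm

pCO2 = 1310 μatm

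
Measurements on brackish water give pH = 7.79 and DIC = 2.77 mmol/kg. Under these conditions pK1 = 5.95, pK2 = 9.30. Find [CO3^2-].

[CO3²⁻] = 0.0819 mmol/kg

α₂ = 1 / (1 + [H⁺]/K2 + [H⁺]²/(K1K2)) = 1 / (1 + 10^+1.51 + 10^-0.33)
   = 1 / (1 + 32.359 + 0.46774) = 1/33.827 = 0.02956
[CO3²⁻] = α₂ × DIC = 0.02956 × 2.77 = 0.0819 mmol/kg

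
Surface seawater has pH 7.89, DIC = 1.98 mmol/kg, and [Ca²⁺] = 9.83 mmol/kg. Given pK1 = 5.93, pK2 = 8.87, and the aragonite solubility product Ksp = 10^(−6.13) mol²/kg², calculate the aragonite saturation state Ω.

Ω = 2.46

α₂ = 1 / (1 + [H⁺]/K2 + [H⁺]²/(K1K2)) = 1 / (1 + 10^+0.98 + 10^-0.98)
   = 1 / (1 + 9.5499 + 0.10471) = 1/10.655 = 0.09386
[CO3²⁻] = α₂ × DIC = 0.09386 × 1.98 = 0.1858 mmol/kg
Ksp = 10^(−6.13) = 7.413×10^-7
Ω = [Ca²⁺][CO3²⁻]/Ksp = (9.83×10^-3)(1.858×10^-4) / 7.413×10^-7 = 2.46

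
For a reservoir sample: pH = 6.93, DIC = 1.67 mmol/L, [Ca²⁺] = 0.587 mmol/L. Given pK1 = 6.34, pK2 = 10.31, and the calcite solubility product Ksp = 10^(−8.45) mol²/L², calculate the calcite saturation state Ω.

α₂ = 1 / (1 + [H⁺]/K2 + [H⁺]²/(K1K2)) = 1 / (1 + 10^+3.38 + 10^+2.79)
   = 1 / (1 + 2398.8 + 616.60) = 1/3016.4 = 0.0003315
[CO3²⁻] = α₂ × DIC = 0.0003315 × 1.67 = 0.0005536 mmol/L = 0.5536 μmol/L
Ksp = 10^(−8.45) = 3.548×10^-9
Ω = [Ca²⁺][CO3²⁻]/Ksp = (0.587×10^-3)(5.536×10^-7) / 3.548×10^-9 = 0.0916

Ω = 0.0916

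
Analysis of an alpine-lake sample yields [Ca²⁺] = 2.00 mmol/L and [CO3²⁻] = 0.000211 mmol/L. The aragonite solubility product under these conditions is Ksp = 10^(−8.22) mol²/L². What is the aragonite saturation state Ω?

Ω = 0.0700

Ksp = 10^(−8.22) = 6.026×10^-9
Ω = [Ca²⁺][CO3²⁻]/Ksp = (2.00×10^-3)(0.000211×10^-3) / 6.026×10^-9 = 0.0700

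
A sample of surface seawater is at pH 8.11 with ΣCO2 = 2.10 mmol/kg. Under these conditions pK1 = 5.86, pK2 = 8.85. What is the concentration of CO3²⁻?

α₂ = 1 / (1 + [H⁺]/K2 + [H⁺]²/(K1K2)) = 1 / (1 + 10^+0.74 + 10^-1.51)
   = 1 / (1 + 5.4954 + 0.030903) = 1/6.5263 = 0.1532
[CO3²⁻] = α₂ × DIC = 0.1532 × 2.10 = 0.322 mmol/kg

[CO3²⁻] = 0.322 mmol/kg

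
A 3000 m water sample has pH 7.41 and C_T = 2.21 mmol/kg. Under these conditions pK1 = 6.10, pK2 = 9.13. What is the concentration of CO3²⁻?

α₂ = 1 / (1 + [H⁺]/K2 + [H⁺]²/(K1K2)) = 1 / (1 + 10^+1.72 + 10^+0.41)
   = 1 / (1 + 52.481 + 2.5704) = 1/56.051 = 0.01784
[CO3²⁻] = α₂ × DIC = 0.01784 × 2.21 = 0.0394 mmol/kg

[CO3²⁻] = 0.0394 mmol/kg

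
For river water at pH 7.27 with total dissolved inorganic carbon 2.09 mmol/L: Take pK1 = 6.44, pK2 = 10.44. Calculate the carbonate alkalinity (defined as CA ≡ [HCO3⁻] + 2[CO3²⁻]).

CA = [HCO3⁻] + 2[CO3²⁻] = (α₁ + 2α₂)·DIC
At pH 7.27: [H⁺]/K1 = 10^-0.83 = 0.14791, K2/[H⁺] = 10^-3.17 = 0.00067608
α₁ = 1/(1 + 0.14791 + 0.00067608) = 1/1.1486 = 0.8706; α₂ = α₁·K2/[H⁺] = 0.0005886
α₁ + 2α₂ = 0.8718
CA = 0.8718 × 2.09 = 1.82 mmol/L

CA = 1.82 mmol/L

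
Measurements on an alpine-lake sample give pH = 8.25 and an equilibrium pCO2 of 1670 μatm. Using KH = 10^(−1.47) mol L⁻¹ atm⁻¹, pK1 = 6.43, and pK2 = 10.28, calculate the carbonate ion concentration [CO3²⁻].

[CO2*] = KH · pCO2 = 10^(−1.47) × 1670×10^-6 = 5.659×10^-5 mol/L
α₀ = 1/(1 + K1/[H⁺] + K1K2/[H⁺]²) = 1/(1 + 10^+1.82 + 10^-0.21) = 0.01477
DIC = [CO2*]/α₀ = 5.659×10^-5 / 0.01477 = 3.830 mmol/L
[CO3²⁻] = α₂·DIC; α₂ = 0.009110, so [CO3²⁻] = 0.009110 × 3.830 = 0.0349 mmol/L

[CO3²⁻] = 0.0349 mmol/L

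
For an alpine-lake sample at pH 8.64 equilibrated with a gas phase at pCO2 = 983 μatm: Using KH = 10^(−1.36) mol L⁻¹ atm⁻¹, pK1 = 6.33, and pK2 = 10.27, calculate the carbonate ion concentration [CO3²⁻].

[CO2*] = KH · pCO2 = 10^(−1.36) × 983×10^-6 = 4.291×10^-5 mol/L
α₀ = 1/(1 + K1/[H⁺] + K1K2/[H⁺]²) = 1/(1 + 10^+2.31 + 10^+0.68) = 0.004763
DIC = [CO2*]/α₀ = 4.291×10^-5 / 0.004763 = 9.009 mmol/L
[CO3²⁻] = α₂·DIC; α₂ = 0.02280, so [CO3²⁻] = 0.02280 × 9.009 = 0.205 mmol/L

[CO3²⁻] = 0.205 mmol/L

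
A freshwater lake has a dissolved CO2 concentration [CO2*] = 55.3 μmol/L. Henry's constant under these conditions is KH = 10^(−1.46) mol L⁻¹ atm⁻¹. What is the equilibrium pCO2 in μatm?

pCO2 = 1590 μatm

KH = 10^(−1.46) = 3.467×10^-2 mol L⁻¹ atm⁻¹
pCO2 = [CO2*]/KH = 55.3×10^-6 / 3.467×10^-2 = 1.59×10^-3 atm = 1590 μatm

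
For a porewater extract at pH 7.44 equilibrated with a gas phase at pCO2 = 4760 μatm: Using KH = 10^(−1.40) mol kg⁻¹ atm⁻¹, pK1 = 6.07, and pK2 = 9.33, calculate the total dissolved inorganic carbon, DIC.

DIC = 4.69 mmol/kg

[CO2*] = KH · pCO2 = 10^(−1.40) × 4760×10^-6 = 1.895×10^-4 mol/kg
α₀ = 1/(1 + K1/[H⁺] + K1K2/[H⁺]²) = 1/(1 + 10^+1.37 + 10^-0.52) = 0.04041
DIC = [CO2*]/α₀ = 1.895×10^-4 / 0.04041 = 4.69 mmol/kg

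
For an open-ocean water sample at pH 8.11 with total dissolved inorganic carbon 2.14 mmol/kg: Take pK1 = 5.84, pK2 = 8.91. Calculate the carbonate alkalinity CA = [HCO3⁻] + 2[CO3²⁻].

CA = 2.42 mmol/kg

CA = [HCO3⁻] + 2[CO3²⁻] = (α₁ + 2α₂)·DIC
At pH 8.11: [H⁺]/K1 = 10^-2.27 = 0.0053703, K2/[H⁺] = 10^-0.80 = 0.15849
α₁ = 1/(1 + 0.0053703 + 0.15849) = 1/1.1639 = 0.8592; α₂ = α₁·K2/[H⁺] = 0.1362
α₁ + 2α₂ = 1.1316
CA = 1.1316 × 2.14 = 2.42 mmol/kg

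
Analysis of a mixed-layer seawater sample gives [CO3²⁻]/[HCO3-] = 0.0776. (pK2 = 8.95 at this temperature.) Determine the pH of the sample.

From K2 = [H⁺][CO3²⁻]/[HCO3-]:  pH = pK2 + log₁₀([CO3²⁻]/[HCO3-])
log₁₀(0.0776) = -1.110
pH = 8.95 + (-1.110) = 7.84

pH = 7.84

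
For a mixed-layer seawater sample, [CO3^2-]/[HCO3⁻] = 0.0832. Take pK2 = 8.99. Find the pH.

From K2 = [H⁺][CO3^2-]/[HCO3⁻]:  pH = pK2 + log₁₀([CO3^2-]/[HCO3⁻])
log₁₀(0.0832) = -1.080
pH = 8.99 + (-1.080) = 7.91

pH = 7.91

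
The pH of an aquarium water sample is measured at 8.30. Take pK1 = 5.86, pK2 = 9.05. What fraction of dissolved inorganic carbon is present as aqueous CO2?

α₀ = 1 / (1 + K1/[H⁺] + K1K2/[H⁺]²) = 1 / (1 + 10^+2.44 + 10^+1.69)
   = 1 / (1 + 275.42 + 48.978) = 1/325.40 = 0.003073

α₀ = 0.00307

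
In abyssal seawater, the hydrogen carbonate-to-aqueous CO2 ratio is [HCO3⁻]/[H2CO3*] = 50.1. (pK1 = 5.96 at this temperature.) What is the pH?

pH = 7.66

From K1 = [H⁺][HCO3⁻]/[H2CO3*]:  pH = pK1 + log₁₀([HCO3⁻]/[H2CO3*])
log₁₀(50.1) = +1.700
pH = 5.96 + (+1.700) = 7.66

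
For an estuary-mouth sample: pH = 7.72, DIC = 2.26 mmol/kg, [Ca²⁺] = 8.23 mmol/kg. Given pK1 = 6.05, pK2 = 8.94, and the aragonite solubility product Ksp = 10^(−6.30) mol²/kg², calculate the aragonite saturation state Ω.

Ω = 2.07

α₂ = 1 / (1 + [H⁺]/K2 + [H⁺]²/(K1K2)) = 1 / (1 + 10^+1.22 + 10^-0.45)
   = 1 / (1 + 16.596 + 0.35481) = 1/17.951 = 0.05571
[CO3²⁻] = α₂ × DIC = 0.05571 × 2.26 = 0.1259 mmol/kg
Ksp = 10^(−6.30) = 5.012×10^-7
Ω = [Ca²⁺][CO3²⁻]/Ksp = (8.23×10^-3)(1.259×10^-4) / 5.012×10^-7 = 2.07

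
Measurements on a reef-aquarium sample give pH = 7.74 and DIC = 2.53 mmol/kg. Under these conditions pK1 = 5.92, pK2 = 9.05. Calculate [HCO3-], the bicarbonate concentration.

[HCO3⁻] = 2.38 mmol/kg

α₁ = 1 / (1 + [H⁺]/K1 + K2/[H⁺]) = 1 / (1 + 10^-1.82 + 10^-1.31)
   = 1 / (1 + 0.015136 + 0.048978) = 1/1.0641 = 0.9397
[HCO3⁻] = α₁ × DIC = 0.9397 × 2.53 = 2.38 mmol/kg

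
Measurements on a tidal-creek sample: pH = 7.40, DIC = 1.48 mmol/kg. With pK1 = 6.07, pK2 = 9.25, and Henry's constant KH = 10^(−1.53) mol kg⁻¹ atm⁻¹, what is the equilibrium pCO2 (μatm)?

pCO2 = 2210 μatm

α₀ = 1 / (1 + K1/[H⁺] + K1K2/[H⁺]²) = 1 / (1 + 10^+1.33 + 10^-0.52)
   = 1 / (1 + 21.380 + 0.30200) = 1/22.682 = 0.04409
[CO2*] = α₀ × DIC = 0.04409 × 1.48 = 0.06525 mmol/kg
pCO2 = [CO2*]/KH = 6.525×10^-5 / 2.951×10^-2 = 2210 μatm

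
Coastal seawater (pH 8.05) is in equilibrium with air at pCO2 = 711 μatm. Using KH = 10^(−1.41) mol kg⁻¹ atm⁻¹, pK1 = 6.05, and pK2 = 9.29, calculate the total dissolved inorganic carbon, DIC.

[CO2*] = KH · pCO2 = 10^(−1.41) × 711×10^-6 = 2.766×10^-5 mol/kg
α₀ = 1/(1 + K1/[H⁺] + K1K2/[H⁺]²) = 1/(1 + 10^+2.00 + 10^+0.76) = 0.009367
DIC = [CO2*]/α₀ = 2.766×10^-5 / 0.009367 = 2.95 mmol/kg

DIC = 2.95 mmol/kg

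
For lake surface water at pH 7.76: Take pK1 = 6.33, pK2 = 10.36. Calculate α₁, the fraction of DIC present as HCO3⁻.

α₁ = 1 / (1 + [H⁺]/K1 + K2/[H⁺]) = 1 / (1 + 10^-1.43 + 10^-2.60)
   = 1 / (1 + 0.037154 + 0.0025119) = 1/1.0397 = 0.9618

α₁ = 0.962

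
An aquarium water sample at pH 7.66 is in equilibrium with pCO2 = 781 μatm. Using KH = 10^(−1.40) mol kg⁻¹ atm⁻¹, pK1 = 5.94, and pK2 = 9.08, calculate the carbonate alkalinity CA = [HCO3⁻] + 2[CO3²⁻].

[CO2*] = KH · pCO2 = 10^(−1.40) × 781×10^-6 = 3.109×10^-5 mol/kg
α₀ = 1/(1 + K1/[H⁺] + K1K2/[H⁺]²) = 1/(1 + 10^+1.72 + 10^+0.30) = 0.01803
DIC = [CO2*]/α₀ = 3.109×10^-5 / 0.01803 = 1.725 mmol/kg
CA = (α₁ + 2α₂)·DIC = (0.9460 + 2×0.03597) × 1.725 = 1.76 mmol/kg

CA = 1.76 mmol/kg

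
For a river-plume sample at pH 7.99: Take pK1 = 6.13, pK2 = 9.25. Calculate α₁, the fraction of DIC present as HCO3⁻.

α₁ = 1 / (1 + [H⁺]/K1 + K2/[H⁺]) = 1 / (1 + 10^-1.86 + 10^-1.26)
   = 1 / (1 + 0.013804 + 0.054954) = 1/1.0688 = 0.9357

α₁ = 0.936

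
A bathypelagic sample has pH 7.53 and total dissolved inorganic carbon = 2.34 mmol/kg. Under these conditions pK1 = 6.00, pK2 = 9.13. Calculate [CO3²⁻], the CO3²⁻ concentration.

[CO3²⁻] = 0.0557 mmol/kg

α₂ = 1 / (1 + [H⁺]/K2 + [H⁺]²/(K1K2)) = 1 / (1 + 10^+1.60 + 10^+0.07)
   = 1 / (1 + 39.811 + 1.1749) = 1/41.986 = 0.02382
[CO3²⁻] = α₂ × DIC = 0.02382 × 2.34 = 0.0557 mmol/kg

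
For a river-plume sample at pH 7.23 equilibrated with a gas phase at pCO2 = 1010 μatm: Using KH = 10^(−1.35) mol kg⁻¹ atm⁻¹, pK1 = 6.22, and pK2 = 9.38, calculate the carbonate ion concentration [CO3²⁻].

[CO2*] = KH · pCO2 = 10^(−1.35) × 1010×10^-6 = 4.512×10^-5 mol/kg
α₀ = 1/(1 + K1/[H⁺] + K1K2/[H⁺]²) = 1/(1 + 10^+1.01 + 10^-1.14) = 0.08845
DIC = [CO2*]/α₀ = 4.512×10^-5 / 0.08845 = 0.5100 mmol/kg
[CO3²⁻] = α₂·DIC; α₂ = 0.006408, so [CO3²⁻] = 0.006408 × 0.5100 = 0.00327 mmol/kg = 3.27 μmol/kg

[CO3²⁻] = 3.27 μmol/kg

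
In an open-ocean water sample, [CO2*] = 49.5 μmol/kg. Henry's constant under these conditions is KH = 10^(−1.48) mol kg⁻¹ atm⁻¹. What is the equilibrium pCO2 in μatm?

KH = 10^(−1.48) = 3.311×10^-2 mol kg⁻¹ atm⁻¹
pCO2 = [CO2*]/KH = 49.5×10^-6 / 3.311×10^-2 = 1.49×10^-3 atm = 1490 μatm

pCO2 = 1490 μatm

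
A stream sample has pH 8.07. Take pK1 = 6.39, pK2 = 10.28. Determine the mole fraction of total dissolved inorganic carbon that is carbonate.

α₂ = 1 / (1 + [H⁺]/K2 + [H⁺]²/(K1K2)) = 1 / (1 + 10^+2.21 + 10^+0.53)
   = 1 / (1 + 162.18 + 3.3884) = 1/166.57 = 0.006004

α₂ = 0.00600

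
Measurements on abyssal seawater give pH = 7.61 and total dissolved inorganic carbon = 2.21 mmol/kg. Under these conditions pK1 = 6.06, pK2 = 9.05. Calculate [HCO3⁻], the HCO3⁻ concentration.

α₁ = 1 / (1 + [H⁺]/K1 + K2/[H⁺]) = 1 / (1 + 10^-1.55 + 10^-1.44)
   = 1 / (1 + 0.028184 + 0.036308) = 1/1.0645 = 0.9394
[HCO3⁻] = α₁ × DIC = 0.9394 × 2.21 = 2.08 mmol/kg

[HCO3⁻] = 2.08 mmol/kg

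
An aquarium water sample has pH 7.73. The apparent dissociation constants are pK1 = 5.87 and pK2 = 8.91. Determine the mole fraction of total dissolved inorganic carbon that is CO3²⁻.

α₂ = 0.0612

α₂ = 1 / (1 + [H⁺]/K2 + [H⁺]²/(K1K2)) = 1 / (1 + 10^+1.18 + 10^-0.68)
   = 1 / (1 + 15.136 + 0.20893) = 1/16.345 = 0.06118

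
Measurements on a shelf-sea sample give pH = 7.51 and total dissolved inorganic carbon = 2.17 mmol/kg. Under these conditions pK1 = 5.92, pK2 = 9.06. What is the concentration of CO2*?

[CO2*] = 0.0529 mmol/kg

α₀ = 1 / (1 + K1/[H⁺] + K1K2/[H⁺]²) = 1 / (1 + 10^+1.59 + 10^+0.04)
   = 1 / (1 + 38.905 + 1.0965) = 1/41.001 = 0.02439
[CO2*] = α₀ × DIC = 0.02439 × 2.17 = 0.0529 mmol/kg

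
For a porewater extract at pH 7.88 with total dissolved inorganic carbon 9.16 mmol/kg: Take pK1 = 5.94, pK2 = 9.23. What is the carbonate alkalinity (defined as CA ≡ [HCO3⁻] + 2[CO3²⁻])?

CA = 9.45 mmol/kg

CA = [HCO3⁻] + 2[CO3²⁻] = (α₁ + 2α₂)·DIC
At pH 7.88: [H⁺]/K1 = 10^-1.94 = 0.011482, K2/[H⁺] = 10^-1.35 = 0.044668
α₁ = 1/(1 + 0.011482 + 0.044668) = 1/1.0561 = 0.9468; α₂ = α₁·K2/[H⁺] = 0.04229
α₁ + 2α₂ = 1.0314
CA = 1.0314 × 9.16 = 9.45 mmol/kg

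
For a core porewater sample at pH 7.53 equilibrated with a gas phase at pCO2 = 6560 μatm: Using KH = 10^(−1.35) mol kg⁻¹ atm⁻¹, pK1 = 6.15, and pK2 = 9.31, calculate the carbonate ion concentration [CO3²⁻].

[CO2*] = KH · pCO2 = 10^(−1.35) × 6560×10^-6 = 2.930×10^-4 mol/kg
α₀ = 1/(1 + K1/[H⁺] + K1K2/[H⁺]²) = 1/(1 + 10^+1.38 + 10^-0.40) = 0.03939
DIC = [CO2*]/α₀ = 2.930×10^-4 / 0.03939 = 7.439 mmol/kg
[CO3²⁻] = α₂·DIC; α₂ = 0.01568, so [CO3²⁻] = 0.01568 × 7.439 = 0.117 mmol/kg

[CO3²⁻] = 0.117 mmol/kg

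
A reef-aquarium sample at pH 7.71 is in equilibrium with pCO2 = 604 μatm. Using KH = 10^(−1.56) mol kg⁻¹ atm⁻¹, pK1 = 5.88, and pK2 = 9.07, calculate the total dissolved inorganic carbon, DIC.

DIC = 1.19 mmol/kg

[CO2*] = KH · pCO2 = 10^(−1.56) × 604×10^-6 = 1.664×10^-5 mol/kg
α₀ = 1/(1 + K1/[H⁺] + K1K2/[H⁺]²) = 1/(1 + 10^+1.83 + 10^+0.47) = 0.01397
DIC = [CO2*]/α₀ = 1.664×10^-5 / 0.01397 = 1.19 mmol/kg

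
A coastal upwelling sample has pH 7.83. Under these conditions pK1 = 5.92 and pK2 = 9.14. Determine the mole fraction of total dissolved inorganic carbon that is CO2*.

α₀ = 1 / (1 + K1/[H⁺] + K1K2/[H⁺]²) = 1 / (1 + 10^+1.91 + 10^+0.60)
   = 1 / (1 + 81.283 + 3.9811) = 1/86.264 = 0.01159

α₀ = 0.0116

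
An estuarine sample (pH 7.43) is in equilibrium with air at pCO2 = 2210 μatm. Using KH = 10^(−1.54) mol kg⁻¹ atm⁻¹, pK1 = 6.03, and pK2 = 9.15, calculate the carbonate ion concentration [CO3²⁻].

[CO2*] = KH · pCO2 = 10^(−1.54) × 2210×10^-6 = 6.374×10^-5 mol/kg
α₀ = 1/(1 + K1/[H⁺] + K1K2/[H⁺]²) = 1/(1 + 10^+1.40 + 10^-0.32) = 0.03760
DIC = [CO2*]/α₀ = 6.374×10^-5 / 0.03760 = 1.695 mmol/kg
[CO3²⁻] = α₂·DIC; α₂ = 0.01800, so [CO3²⁻] = 0.01800 × 1.695 = 0.0305 mmol/kg

[CO3²⁻] = 0.0305 mmol/kg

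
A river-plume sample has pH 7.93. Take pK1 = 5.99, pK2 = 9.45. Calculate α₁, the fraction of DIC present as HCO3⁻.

α₁ = 0.960

α₁ = 1 / (1 + [H⁺]/K1 + K2/[H⁺]) = 1 / (1 + 10^-1.94 + 10^-1.52)
   = 1 / (1 + 0.011482 + 0.030200) = 1/1.0417 = 0.9600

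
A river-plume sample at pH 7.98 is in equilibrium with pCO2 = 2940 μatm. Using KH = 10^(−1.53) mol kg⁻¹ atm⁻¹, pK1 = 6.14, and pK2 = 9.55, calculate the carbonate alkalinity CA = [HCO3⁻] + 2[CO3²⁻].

CA = 6.33 mmol/kg

[CO2*] = KH · pCO2 = 10^(−1.53) × 2940×10^-6 = 8.677×10^-5 mol/kg
α₀ = 1/(1 + K1/[H⁺] + K1K2/[H⁺]²) = 1/(1 + 10^+1.84 + 10^+0.27) = 0.01388
DIC = [CO2*]/α₀ = 8.677×10^-5 / 0.01388 = 6.251 mmol/kg
CA = (α₁ + 2α₂)·DIC = (0.9603 + 2×0.02585) × 6.251 = 6.33 mmol/kg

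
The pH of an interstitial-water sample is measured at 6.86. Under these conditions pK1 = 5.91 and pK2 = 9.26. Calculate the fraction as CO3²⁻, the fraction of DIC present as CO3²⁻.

α₂ = 1 / (1 + [H⁺]/K2 + [H⁺]²/(K1K2)) = 1 / (1 + 10^+2.40 + 10^+1.45)
   = 1 / (1 + 251.19 + 28.184) = 1/280.37 = 0.003567

α₂ = 0.00357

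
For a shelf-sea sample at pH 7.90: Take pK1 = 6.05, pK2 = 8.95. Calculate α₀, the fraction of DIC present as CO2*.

α₀ = 1 / (1 + K1/[H⁺] + K1K2/[H⁺]²) = 1 / (1 + 10^+1.85 + 10^+0.80)
   = 1 / (1 + 70.795 + 6.3096) = 1/78.104 = 0.01280

α₀ = 0.0128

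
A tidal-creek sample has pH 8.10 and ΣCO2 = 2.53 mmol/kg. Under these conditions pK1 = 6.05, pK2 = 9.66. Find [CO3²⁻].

[CO3²⁻] = 0.0672 mmol/kg

α₂ = 1 / (1 + [H⁺]/K2 + [H⁺]²/(K1K2)) = 1 / (1 + 10^+1.56 + 10^-0.49)
   = 1 / (1 + 36.308 + 0.32359) = 1/37.631 = 0.02657
[CO3²⁻] = α₂ × DIC = 0.02657 × 2.53 = 0.0672 mmol/kg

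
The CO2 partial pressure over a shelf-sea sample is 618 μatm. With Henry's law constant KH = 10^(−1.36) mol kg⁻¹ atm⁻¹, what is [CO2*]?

[CO2*] = 27.0 μmol/kg

KH = 10^(−1.36) = 4.365×10^-2 mol kg⁻¹ atm⁻¹
[CO2*] = KH · pCO2 = 4.365×10^-2 × 618×10^-6 atm = 2.70×10^-5 mol/kg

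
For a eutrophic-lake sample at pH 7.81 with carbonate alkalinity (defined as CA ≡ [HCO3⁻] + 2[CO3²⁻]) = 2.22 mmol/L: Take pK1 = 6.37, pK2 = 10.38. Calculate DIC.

CA = [HCO3⁻] + 2[CO3²⁻] = (α₁ + 2α₂)·DIC
At pH 7.81: [H⁺]/K1 = 10^-1.44 = 0.036308, K2/[H⁺] = 10^-2.57 = 0.0026915
α₁ = 1/(1 + 0.036308 + 0.0026915) = 1/1.0390 = 0.9625; α₂ = α₁·K2/[H⁺] = 0.002591
α₁ + 2α₂ = 0.9676
DIC = CA / (α₁ + 2α₂) = 2.22 / 0.9676 = 2.29 mmol/L

DIC = 2.29 mmol/L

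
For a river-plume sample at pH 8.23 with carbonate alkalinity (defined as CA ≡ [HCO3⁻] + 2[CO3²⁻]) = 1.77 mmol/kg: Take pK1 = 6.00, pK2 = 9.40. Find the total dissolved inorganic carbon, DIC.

CA = [HCO3⁻] + 2[CO3²⁻] = (α₁ + 2α₂)·DIC
At pH 8.23: [H⁺]/K1 = 10^-2.23 = 0.0058884, K2/[H⁺] = 10^-1.17 = 0.067608
α₁ = 1/(1 + 0.0058884 + 0.067608) = 1/1.0735 = 0.9315; α₂ = α₁·K2/[H⁺] = 0.06298
α₁ + 2α₂ = 1.0575
DIC = CA / (α₁ + 2α₂) = 1.77 / 1.0575 = 1.67 mmol/kg

DIC = 1.67 mmol/kg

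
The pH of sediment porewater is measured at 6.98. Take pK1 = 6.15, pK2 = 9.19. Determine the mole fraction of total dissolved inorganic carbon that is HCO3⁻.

α₁ = 1 / (1 + [H⁺]/K1 + K2/[H⁺]) = 1 / (1 + 10^-0.83 + 10^-2.21)
   = 1 / (1 + 0.14791 + 0.0061660) = 1/1.1541 = 0.8665

α₁ = 0.866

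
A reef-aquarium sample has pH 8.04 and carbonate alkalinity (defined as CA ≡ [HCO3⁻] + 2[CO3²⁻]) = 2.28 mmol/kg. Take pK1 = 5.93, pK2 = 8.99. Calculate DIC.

CA = [HCO3⁻] + 2[CO3²⁻] = (α₁ + 2α₂)·DIC
At pH 8.04: [H⁺]/K1 = 10^-2.11 = 0.0077625, K2/[H⁺] = 10^-0.95 = 0.11220
α₁ = 1/(1 + 0.0077625 + 0.11220) = 1/1.1200 = 0.8929; α₂ = α₁·K2/[H⁺] = 0.1002
α₁ + 2α₂ = 1.0933
DIC = CA / (α₁ + 2α₂) = 2.28 / 1.0933 = 2.09 mmol/kg

DIC = 2.09 mmol/kg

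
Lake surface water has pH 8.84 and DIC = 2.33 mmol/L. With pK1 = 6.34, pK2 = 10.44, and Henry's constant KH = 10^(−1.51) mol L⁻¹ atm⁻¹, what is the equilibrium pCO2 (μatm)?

pCO2 = 232 μatm

α₀ = 1 / (1 + K1/[H⁺] + K1K2/[H⁺]²) = 1 / (1 + 10^+2.50 + 10^+0.90)
   = 1 / (1 + 316.23 + 7.9433) = 1/325.17 = 0.003075
[CO2*] = α₀ × DIC = 0.003075 × 2.33 = 0.007165 mmol/L = 7.165 μmol/L
pCO2 = [CO2*]/KH = 7.165×10^-6 / 3.090×10^-2 = 232 μatm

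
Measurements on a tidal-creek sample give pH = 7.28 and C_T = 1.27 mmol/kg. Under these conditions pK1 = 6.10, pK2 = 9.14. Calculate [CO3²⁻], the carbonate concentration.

[CO3²⁻] = 16.2 μmol/kg

α₂ = 1 / (1 + [H⁺]/K2 + [H⁺]²/(K1K2)) = 1 / (1 + 10^+1.86 + 10^+0.68)
   = 1 / (1 + 72.444 + 4.7863) = 1/78.230 = 0.01278
[CO3²⁻] = α₂ × DIC = 0.01278 × 1.27 = 0.0162 mmol/kg = 16.2 μmol/kg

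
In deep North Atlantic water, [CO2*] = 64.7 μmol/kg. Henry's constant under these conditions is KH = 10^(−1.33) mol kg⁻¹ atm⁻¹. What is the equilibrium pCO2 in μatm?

KH = 10^(−1.33) = 4.677×10^-2 mol kg⁻¹ atm⁻¹
pCO2 = [CO2*]/KH = 64.7×10^-6 / 4.677×10^-2 = 1.38×10^-3 atm = 1380 μatm

pCO2 = 1380 μatm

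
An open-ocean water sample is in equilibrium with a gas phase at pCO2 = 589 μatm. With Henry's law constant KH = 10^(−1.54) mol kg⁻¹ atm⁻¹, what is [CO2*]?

[CO2*] = 17.0 μmol/kg

KH = 10^(−1.54) = 2.884×10^-2 mol kg⁻¹ atm⁻¹
[CO2*] = KH · pCO2 = 2.884×10^-2 × 589×10^-6 atm = 1.70×10^-5 mol/kg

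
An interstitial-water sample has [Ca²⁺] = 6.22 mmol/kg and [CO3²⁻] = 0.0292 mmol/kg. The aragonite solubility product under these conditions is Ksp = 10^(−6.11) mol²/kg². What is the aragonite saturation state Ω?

Ω = 0.234

Ksp = 10^(−6.11) = 7.762×10^-7
Ω = [Ca²⁺][CO3²⁻]/Ksp = (6.22×10^-3)(0.0292×10^-3) / 7.762×10^-7 = 0.234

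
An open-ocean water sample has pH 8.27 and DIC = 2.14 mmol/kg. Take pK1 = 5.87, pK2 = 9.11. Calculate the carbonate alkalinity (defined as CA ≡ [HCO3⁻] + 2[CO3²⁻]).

CA = [HCO3⁻] + 2[CO3²⁻] = (α₁ + 2α₂)·DIC
At pH 8.27: [H⁺]/K1 = 10^-2.40 = 0.0039811, K2/[H⁺] = 10^-0.84 = 0.14454
α₁ = 1/(1 + 0.0039811 + 0.14454) = 1/1.1485 = 0.8707; α₂ = α₁·K2/[H⁺] = 0.1259
α₁ + 2α₂ = 1.1224
CA = 1.1224 × 2.14 = 2.40 mmol/kg

CA = 2.40 mmol/kg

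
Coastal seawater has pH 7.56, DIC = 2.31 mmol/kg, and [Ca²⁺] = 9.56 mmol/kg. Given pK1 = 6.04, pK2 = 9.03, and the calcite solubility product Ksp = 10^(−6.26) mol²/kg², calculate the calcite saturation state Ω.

α₂ = 1 / (1 + [H⁺]/K2 + [H⁺]²/(K1K2)) = 1 / (1 + 10^+1.47 + 10^-0.05)
   = 1 / (1 + 29.512 + 0.89125) = 1/31.403 = 0.03184
[CO3²⁻] = α₂ × DIC = 0.03184 × 2.31 = 0.07356 mmol/kg
Ksp = 10^(−6.26) = 5.495×10^-7
Ω = [Ca²⁺][CO3²⁻]/Ksp = (9.56×10^-3)(7.356×10^-5) / 5.495×10^-7 = 1.28

Ω = 1.28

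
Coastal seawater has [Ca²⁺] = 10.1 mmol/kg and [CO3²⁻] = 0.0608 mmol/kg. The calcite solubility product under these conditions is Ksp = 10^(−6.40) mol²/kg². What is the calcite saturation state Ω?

Ω = 1.54

Ksp = 10^(−6.40) = 3.981×10^-7
Ω = [Ca²⁺][CO3²⁻]/Ksp = (10.1×10^-3)(0.0608×10^-3) / 3.981×10^-7 = 1.54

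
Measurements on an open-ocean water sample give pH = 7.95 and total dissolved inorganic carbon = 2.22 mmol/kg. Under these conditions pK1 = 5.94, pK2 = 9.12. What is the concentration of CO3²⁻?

[CO3²⁻] = 0.139 mmol/kg

α₂ = 1 / (1 + [H⁺]/K2 + [H⁺]²/(K1K2)) = 1 / (1 + 10^+1.17 + 10^-0.84)
   = 1 / (1 + 14.791 + 0.14454) = 1/15.936 = 0.06275
[CO3²⁻] = α₂ × DIC = 0.06275 × 2.22 = 0.139 mmol/kg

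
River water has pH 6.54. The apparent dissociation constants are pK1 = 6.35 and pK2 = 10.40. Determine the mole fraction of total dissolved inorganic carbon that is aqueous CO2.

α₀ = 0.392

α₀ = 1 / (1 + K1/[H⁺] + K1K2/[H⁺]²) = 1 / (1 + 10^+0.19 + 10^-3.67)
   = 1 / (1 + 1.5488 + 0.00021380) = 1/2.5490 = 0.3923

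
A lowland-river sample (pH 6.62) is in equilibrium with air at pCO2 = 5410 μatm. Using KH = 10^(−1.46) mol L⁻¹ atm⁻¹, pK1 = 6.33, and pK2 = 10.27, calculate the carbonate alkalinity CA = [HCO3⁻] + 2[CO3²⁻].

[CO2*] = KH · pCO2 = 10^(−1.46) × 5410×10^-6 = 1.876×10^-4 mol/L
α₀ = 1/(1 + K1/[H⁺] + K1K2/[H⁺]²) = 1/(1 + 10^+0.29 + 10^-3.36) = 0.3390
DIC = [CO2*]/α₀ = 1.876×10^-4 / 0.3390 = 0.5534 mmol/L
CA = (α₁ + 2α₂)·DIC = (0.6609 + 2×0.0001480) × 0.5534 = 0.366 mmol/L

CA = 0.366 mmol/L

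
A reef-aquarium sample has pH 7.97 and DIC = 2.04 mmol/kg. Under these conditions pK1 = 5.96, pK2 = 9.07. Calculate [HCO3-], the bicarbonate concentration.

[HCO3⁻] = 1.87 mmol/kg

α₁ = 1 / (1 + [H⁺]/K1 + K2/[H⁺]) = 1 / (1 + 10^-2.01 + 10^-1.10)
   = 1 / (1 + 0.0097724 + 0.079433) = 1/1.0892 = 0.9181
[HCO3⁻] = α₁ × DIC = 0.9181 × 2.04 = 1.87 mmol/kg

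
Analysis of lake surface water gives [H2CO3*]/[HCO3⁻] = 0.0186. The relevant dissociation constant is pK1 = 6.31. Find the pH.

From K1 = [H⁺][HCO3⁻]/[H2CO3*]:  pH = pK1 − log₁₀([H2CO3*]/[HCO3⁻])
log₁₀(0.0186) = -1.730
pH = 6.31 − (-1.730) = 8.04

pH = 8.04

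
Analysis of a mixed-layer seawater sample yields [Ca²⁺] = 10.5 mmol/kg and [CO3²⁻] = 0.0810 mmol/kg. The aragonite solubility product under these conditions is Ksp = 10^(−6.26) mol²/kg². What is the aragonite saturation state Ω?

Ω = 1.55

Ksp = 10^(−6.26) = 5.495×10^-7
Ω = [Ca²⁺][CO3²⁻]/Ksp = (10.5×10^-3)(0.0810×10^-3) / 5.495×10^-7 = 1.55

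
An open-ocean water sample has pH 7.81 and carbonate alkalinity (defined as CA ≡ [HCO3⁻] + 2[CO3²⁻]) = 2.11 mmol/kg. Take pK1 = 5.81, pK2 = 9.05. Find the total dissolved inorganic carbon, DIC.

DIC = 2.02 mmol/kg

CA = [HCO3⁻] + 2[CO3²⁻] = (α₁ + 2α₂)·DIC
At pH 7.81: [H⁺]/K1 = 10^-2.00 = 0.010000, K2/[H⁺] = 10^-1.24 = 0.057544
α₁ = 1/(1 + 0.010000 + 0.057544) = 1/1.0675 = 0.9367; α₂ = α₁·K2/[H⁺] = 0.05390
α₁ + 2α₂ = 1.0445
DIC = CA / (α₁ + 2α₂) = 2.11 / 1.0445 = 2.02 mmol/kg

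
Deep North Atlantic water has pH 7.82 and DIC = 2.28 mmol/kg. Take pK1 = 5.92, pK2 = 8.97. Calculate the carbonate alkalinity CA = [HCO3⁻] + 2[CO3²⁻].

CA = 2.40 mmol/kg

CA = [HCO3⁻] + 2[CO3²⁻] = (α₁ + 2α₂)·DIC
At pH 7.82: [H⁺]/K1 = 10^-1.90 = 0.012589, K2/[H⁺] = 10^-1.15 = 0.070795
α₁ = 1/(1 + 0.012589 + 0.070795) = 1/1.0834 = 0.9230; α₂ = α₁·K2/[H⁺] = 0.06535
α₁ + 2α₂ = 1.0537
CA = 1.0537 × 2.28 = 2.40 mmol/kg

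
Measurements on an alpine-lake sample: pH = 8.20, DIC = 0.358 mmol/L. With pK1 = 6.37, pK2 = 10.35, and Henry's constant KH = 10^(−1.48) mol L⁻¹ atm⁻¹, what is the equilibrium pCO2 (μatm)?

α₀ = 1 / (1 + K1/[H⁺] + K1K2/[H⁺]²) = 1 / (1 + 10^+1.83 + 10^-0.32)
   = 1 / (1 + 67.608 + 0.47863) = 1/69.087 = 0.01447
[CO2*] = α₀ × DIC = 0.01447 × 0.358 = 0.005182 mmol/L = 5.182 μmol/L
pCO2 = [CO2*]/KH = 5.182×10^-6 / 3.311×10^-2 = 156 μatm

pCO2 = 156 μatm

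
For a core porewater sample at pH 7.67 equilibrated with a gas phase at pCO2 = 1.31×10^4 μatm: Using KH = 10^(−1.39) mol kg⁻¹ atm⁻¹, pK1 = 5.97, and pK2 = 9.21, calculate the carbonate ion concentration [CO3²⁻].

[CO3²⁻] = 0.771 mmol/kg

[CO2*] = KH · pCO2 = 10^(−1.39) × 1.31×10^4×10^-6 = 5.337×10^-4 mol/kg
α₀ = 1/(1 + K1/[H⁺] + K1K2/[H⁺]²) = 1/(1 + 10^+1.70 + 10^+0.16) = 0.01902
DIC = [CO2*]/α₀ = 5.337×10^-4 / 0.01902 = 28.05 mmol/kg
[CO3²⁻] = α₂·DIC; α₂ = 0.02750, so [CO3²⁻] = 0.02750 × 28.05 = 0.771 mmol/kg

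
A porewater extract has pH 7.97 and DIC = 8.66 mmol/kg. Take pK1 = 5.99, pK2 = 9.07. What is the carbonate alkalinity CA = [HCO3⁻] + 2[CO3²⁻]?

CA = [HCO3⁻] + 2[CO3²⁻] = (α₁ + 2α₂)·DIC
At pH 7.97: [H⁺]/K1 = 10^-1.98 = 0.010471, K2/[H⁺] = 10^-1.10 = 0.079433
α₁ = 1/(1 + 0.010471 + 0.079433) = 1/1.0899 = 0.9175; α₂ = α₁·K2/[H⁺] = 0.07288
α₁ + 2α₂ = 1.0633
CA = 1.0633 × 8.66 = 9.21 mmol/kg

CA = 9.21 mmol/kg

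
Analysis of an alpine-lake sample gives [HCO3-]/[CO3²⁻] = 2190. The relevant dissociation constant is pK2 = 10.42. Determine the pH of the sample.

pH = 7.08

From K2 = [H⁺][CO3²⁻]/[HCO3-]:  pH = pK2 − log₁₀([HCO3-]/[CO3²⁻])
log₁₀(2190) = +3.340
pH = 10.42 − (+3.340) = 7.08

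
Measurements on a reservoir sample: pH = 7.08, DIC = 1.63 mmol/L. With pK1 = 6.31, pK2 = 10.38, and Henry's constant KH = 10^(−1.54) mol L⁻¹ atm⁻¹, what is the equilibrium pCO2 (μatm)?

α₀ = 1 / (1 + K1/[H⁺] + K1K2/[H⁺]²) = 1 / (1 + 10^+0.77 + 10^-2.53)
   = 1 / (1 + 5.8884 + 0.0029512) = 1/6.8914 = 0.1451
[CO2*] = α₀ × DIC = 0.1451 × 1.63 = 0.2365 mmol/L
pCO2 = [CO2*]/KH = 2.365×10^-4 / 2.884×10^-2 = 8200 μatm

pCO2 = 8200 μatm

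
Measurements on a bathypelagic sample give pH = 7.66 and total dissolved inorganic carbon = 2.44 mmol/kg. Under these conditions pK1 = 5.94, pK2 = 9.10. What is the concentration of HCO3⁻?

[HCO3⁻] = 2.31 mmol/kg

α₁ = 1 / (1 + [H⁺]/K1 + K2/[H⁺]) = 1 / (1 + 10^-1.72 + 10^-1.44)
   = 1 / (1 + 0.019055 + 0.036308) = 1/1.0554 = 0.9475
[HCO3⁻] = α₁ × DIC = 0.9475 × 2.44 = 2.31 mmol/kg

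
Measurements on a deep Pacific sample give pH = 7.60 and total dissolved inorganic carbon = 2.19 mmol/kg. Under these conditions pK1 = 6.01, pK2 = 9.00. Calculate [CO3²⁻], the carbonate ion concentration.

α₂ = 1 / (1 + [H⁺]/K2 + [H⁺]²/(K1K2)) = 1 / (1 + 10^+1.40 + 10^-0.19)
   = 1 / (1 + 25.119 + 0.64565) = 1/26.765 = 0.03736
[CO3²⁻] = α₂ × DIC = 0.03736 × 2.19 = 0.0818 mmol/kg

[CO3²⁻] = 0.0818 mmol/kg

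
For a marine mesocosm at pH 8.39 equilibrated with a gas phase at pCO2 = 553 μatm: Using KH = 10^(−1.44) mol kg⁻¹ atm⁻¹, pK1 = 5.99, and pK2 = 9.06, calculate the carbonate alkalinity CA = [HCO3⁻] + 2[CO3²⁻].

CA = 7.20 mmol/kg

[CO2*] = KH · pCO2 = 10^(−1.44) × 553×10^-6 = 2.008×10^-5 mol/kg
α₀ = 1/(1 + K1/[H⁺] + K1K2/[H⁺]²) = 1/(1 + 10^+2.40 + 10^+1.73) = 0.003269
DIC = [CO2*]/α₀ = 2.008×10^-5 / 0.003269 = 6.142 mmol/kg
CA = (α₁ + 2α₂)·DIC = (0.8212 + 2×0.1756) × 6.142 = 7.20 mmol/kg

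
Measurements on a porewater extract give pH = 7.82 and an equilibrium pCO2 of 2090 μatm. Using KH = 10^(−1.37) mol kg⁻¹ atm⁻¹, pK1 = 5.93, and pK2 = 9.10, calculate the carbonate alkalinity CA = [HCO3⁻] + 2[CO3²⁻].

CA = 7.65 mmol/kg

[CO2*] = KH · pCO2 = 10^(−1.37) × 2090×10^-6 = 8.916×10^-5 mol/kg
α₀ = 1/(1 + K1/[H⁺] + K1K2/[H⁺]²) = 1/(1 + 10^+1.89 + 10^+0.61) = 0.01209
DIC = [CO2*]/α₀ = 8.916×10^-5 / 0.01209 = 7.373 mmol/kg
CA = (α₁ + 2α₂)·DIC = (0.9386 + 2×0.04926) × 7.373 = 7.65 mmol/kg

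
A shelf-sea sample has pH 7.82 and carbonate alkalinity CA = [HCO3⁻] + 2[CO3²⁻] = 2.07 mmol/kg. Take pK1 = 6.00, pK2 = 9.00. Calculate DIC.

DIC = 1.98 mmol/kg

CA = [HCO3⁻] + 2[CO3²⁻] = (α₁ + 2α₂)·DIC
At pH 7.82: [H⁺]/K1 = 10^-1.82 = 0.015136, K2/[H⁺] = 10^-1.18 = 0.066069
α₁ = 1/(1 + 0.015136 + 0.066069) = 1/1.0812 = 0.9249; α₂ = α₁·K2/[H⁺] = 0.06111
α₁ + 2α₂ = 1.0471
DIC = CA / (α₁ + 2α₂) = 2.07 / 1.0471 = 1.98 mmol/kg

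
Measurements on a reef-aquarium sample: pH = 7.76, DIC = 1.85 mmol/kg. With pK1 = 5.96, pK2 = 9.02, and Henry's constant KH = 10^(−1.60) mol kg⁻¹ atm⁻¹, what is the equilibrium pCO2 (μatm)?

α₀ = 1 / (1 + K1/[H⁺] + K1K2/[H⁺]²) = 1 / (1 + 10^+1.80 + 10^+0.54)
   = 1 / (1 + 63.096 + 3.4674) = 1/67.563 = 0.01480
[CO2*] = α₀ × DIC = 0.01480 × 1.85 = 0.02738 mmol/kg
pCO2 = [CO2*]/KH = 2.738×10^-5 / 2.512×10^-2 = 1090 μatm

pCO2 = 1090 μatm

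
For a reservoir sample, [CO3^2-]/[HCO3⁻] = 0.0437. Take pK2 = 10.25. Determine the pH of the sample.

From K2 = [H⁺][CO3^2-]/[HCO3⁻]:  pH = pK2 + log₁₀([CO3^2-]/[HCO3⁻])
log₁₀(0.0437) = -1.360
pH = 10.25 + (-1.360) = 8.89

pH = 8.89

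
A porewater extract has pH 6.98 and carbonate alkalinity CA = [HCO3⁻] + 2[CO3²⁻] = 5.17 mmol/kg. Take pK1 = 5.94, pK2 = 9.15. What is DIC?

DIC = 5.60 mmol/kg

CA = [HCO3⁻] + 2[CO3²⁻] = (α₁ + 2α₂)·DIC
At pH 6.98: [H⁺]/K1 = 10^-1.04 = 0.091201, K2/[H⁺] = 10^-2.17 = 0.0067608
α₁ = 1/(1 + 0.091201 + 0.0067608) = 1/1.0980 = 0.9108; α₂ = α₁·K2/[H⁺] = 0.006158
α₁ + 2α₂ = 0.9231
DIC = CA / (α₁ + 2α₂) = 5.17 / 0.9231 = 5.60 mmol/kg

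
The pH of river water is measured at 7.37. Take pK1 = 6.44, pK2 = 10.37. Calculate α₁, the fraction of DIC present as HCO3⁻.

α₁ = 1 / (1 + [H⁺]/K1 + K2/[H⁺]) = 1 / (1 + 10^-0.93 + 10^-3.00)
   = 1 / (1 + 0.11749 + 0.0010000) = 1/1.1185 = 0.8941

α₁ = 0.894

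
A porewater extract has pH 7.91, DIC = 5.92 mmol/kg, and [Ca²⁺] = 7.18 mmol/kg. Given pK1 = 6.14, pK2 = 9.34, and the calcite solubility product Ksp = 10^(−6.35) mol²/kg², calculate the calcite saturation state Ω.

Ω = 3.35

α₂ = 1 / (1 + [H⁺]/K2 + [H⁺]²/(K1K2)) = 1 / (1 + 10^+1.43 + 10^-0.34)
   = 1 / (1 + 26.915 + 0.45709) = 1/28.372 = 0.03525
[CO3²⁻] = α₂ × DIC = 0.03525 × 5.92 = 0.2087 mmol/kg
Ksp = 10^(−6.35) = 4.467×10^-7
Ω = [Ca²⁺][CO3²⁻]/Ksp = (7.18×10^-3)(2.087×10^-4) / 4.467×10^-7 = 3.35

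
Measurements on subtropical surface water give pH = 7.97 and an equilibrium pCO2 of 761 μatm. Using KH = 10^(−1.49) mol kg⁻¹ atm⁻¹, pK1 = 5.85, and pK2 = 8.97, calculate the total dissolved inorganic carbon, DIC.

[CO2*] = KH · pCO2 = 10^(−1.49) × 761×10^-6 = 2.463×10^-5 mol/kg
α₀ = 1/(1 + K1/[H⁺] + K1K2/[H⁺]²) = 1/(1 + 10^+2.12 + 10^+1.12) = 0.006849
DIC = [CO2*]/α₀ = 2.463×10^-5 / 0.006849 = 3.60 mmol/kg

DIC = 3.60 mmol/kg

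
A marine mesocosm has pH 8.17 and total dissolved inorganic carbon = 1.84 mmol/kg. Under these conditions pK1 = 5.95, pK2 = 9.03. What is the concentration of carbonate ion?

α₂ = 1 / (1 + [H⁺]/K2 + [H⁺]²/(K1K2)) = 1 / (1 + 10^+0.86 + 10^-1.36)
   = 1 / (1 + 7.2444 + 0.043652) = 1/8.2880 = 0.1207
[CO3²⁻] = α₂ × DIC = 0.1207 × 1.84 = 0.222 mmol/kg

[CO3²⁻] = 0.222 mmol/kg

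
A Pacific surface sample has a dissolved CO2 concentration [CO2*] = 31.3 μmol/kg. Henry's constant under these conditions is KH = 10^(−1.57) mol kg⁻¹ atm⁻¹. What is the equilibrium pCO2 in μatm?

KH = 10^(−1.57) = 2.692×10^-2 mol kg⁻¹ atm⁻¹
pCO2 = [CO2*]/KH = 31.3×10^-6 / 2.692×10^-2 = 1.16×10^-3 atm = 1160 μatm

pCO2 = 1160 μatm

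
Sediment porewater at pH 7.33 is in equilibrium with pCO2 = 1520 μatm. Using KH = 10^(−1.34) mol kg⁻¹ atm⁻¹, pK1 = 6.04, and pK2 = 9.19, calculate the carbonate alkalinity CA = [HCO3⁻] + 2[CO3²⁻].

[CO2*] = KH · pCO2 = 10^(−1.34) × 1520×10^-6 = 6.948×10^-5 mol/kg
α₀ = 1/(1 + K1/[H⁺] + K1K2/[H⁺]²) = 1/(1 + 10^+1.29 + 10^-0.57) = 0.04815
DIC = [CO2*]/α₀ = 6.948×10^-5 / 0.04815 = 1.443 mmol/kg
CA = (α₁ + 2α₂)·DIC = (0.9389 + 2×0.01296) × 1.443 = 1.39 mmol/kg

CA = 1.39 mmol/kg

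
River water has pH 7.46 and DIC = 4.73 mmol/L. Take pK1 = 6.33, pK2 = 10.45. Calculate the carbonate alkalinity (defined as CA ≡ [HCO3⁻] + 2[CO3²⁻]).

CA = [HCO3⁻] + 2[CO3²⁻] = (α₁ + 2α₂)·DIC
At pH 7.46: [H⁺]/K1 = 10^-1.13 = 0.074131, K2/[H⁺] = 10^-2.99 = 0.0010233
α₁ = 1/(1 + 0.074131 + 0.0010233) = 1/1.0752 = 0.9301; α₂ = α₁·K2/[H⁺] = 0.0009518
α₁ + 2α₂ = 0.9320
CA = 0.9320 × 4.73 = 4.41 mmol/L

CA = 4.41 mmol/L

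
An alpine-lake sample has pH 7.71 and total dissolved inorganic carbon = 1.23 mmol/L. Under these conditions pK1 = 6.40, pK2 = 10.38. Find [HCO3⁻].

[HCO3⁻] = 1.17 mmol/L

α₁ = 1 / (1 + [H⁺]/K1 + K2/[H⁺]) = 1 / (1 + 10^-1.31 + 10^-2.67)
   = 1 / (1 + 0.048978 + 0.0021380) = 1/1.0511 = 0.9514
[HCO3⁻] = α₁ × DIC = 0.9514 × 1.23 = 1.17 mmol/L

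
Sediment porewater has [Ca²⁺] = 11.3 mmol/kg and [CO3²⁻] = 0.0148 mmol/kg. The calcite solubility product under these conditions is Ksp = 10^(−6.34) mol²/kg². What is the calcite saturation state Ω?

Ω = 0.366

Ksp = 10^(−6.34) = 4.571×10^-7
Ω = [Ca²⁺][CO3²⁻]/Ksp = (11.3×10^-3)(0.0148×10^-3) / 4.571×10^-7 = 0.366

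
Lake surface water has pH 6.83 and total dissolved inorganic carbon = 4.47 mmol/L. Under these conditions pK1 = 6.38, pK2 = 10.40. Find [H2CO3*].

[CO2*] = 1.17 mmol/L

α₀ = 1 / (1 + K1/[H⁺] + K1K2/[H⁺]²) = 1 / (1 + 10^+0.45 + 10^-3.12)
   = 1 / (1 + 2.8184 + 0.00075858) = 1/3.8191 = 0.2618
[CO2*] = α₀ × DIC = 0.2618 × 4.47 = 1.17 mmol/L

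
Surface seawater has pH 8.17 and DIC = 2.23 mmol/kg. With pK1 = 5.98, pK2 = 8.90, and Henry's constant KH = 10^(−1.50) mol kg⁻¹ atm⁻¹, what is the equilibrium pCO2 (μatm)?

α₀ = 1 / (1 + K1/[H⁺] + K1K2/[H⁺]²) = 1 / (1 + 10^+2.19 + 10^+1.46)
   = 1 / (1 + 154.88 + 28.840) = 1/184.72 = 0.005414
[CO2*] = α₀ × DIC = 0.005414 × 2.23 = 0.01207 mmol/kg = 12.07 μmol/kg
pCO2 = [CO2*]/KH = 1.207×10^-5 / 3.162×10^-2 = 382 μatm

pCO2 = 382 μatm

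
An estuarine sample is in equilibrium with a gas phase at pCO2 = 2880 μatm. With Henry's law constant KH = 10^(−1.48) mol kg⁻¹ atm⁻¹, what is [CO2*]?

[CO2*] = 95.4 μmol/kg

KH = 10^(−1.48) = 3.311×10^-2 mol kg⁻¹ atm⁻¹
[CO2*] = KH · pCO2 = 3.311×10^-2 × 2880×10^-6 atm = 9.54×10^-5 mol/kg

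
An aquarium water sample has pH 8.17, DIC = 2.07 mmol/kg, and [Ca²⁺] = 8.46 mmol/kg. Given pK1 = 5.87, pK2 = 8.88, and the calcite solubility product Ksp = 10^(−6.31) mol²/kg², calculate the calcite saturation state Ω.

α₂ = 1 / (1 + [H⁺]/K2 + [H⁺]²/(K1K2)) = 1 / (1 + 10^+0.71 + 10^-1.59)
   = 1 / (1 + 5.1286 + 0.025704) = 1/6.1543 = 0.1625
[CO3²⁻] = α₂ × DIC = 0.1625 × 2.07 = 0.3363 mmol/kg
Ksp = 10^(−6.31) = 4.898×10^-7
Ω = [Ca²⁺][CO3²⁻]/Ksp = (8.46×10^-3)(3.363×10^-4) / 4.898×10^-7 = 5.81

Ω = 5.81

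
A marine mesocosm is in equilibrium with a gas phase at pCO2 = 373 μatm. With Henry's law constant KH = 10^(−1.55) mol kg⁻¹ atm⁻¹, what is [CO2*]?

[CO2*] = 10.5 μmol/kg

KH = 10^(−1.55) = 2.818×10^-2 mol kg⁻¹ atm⁻¹
[CO2*] = KH · pCO2 = 2.818×10^-2 × 373×10^-6 atm = 1.05×10^-5 mol/kg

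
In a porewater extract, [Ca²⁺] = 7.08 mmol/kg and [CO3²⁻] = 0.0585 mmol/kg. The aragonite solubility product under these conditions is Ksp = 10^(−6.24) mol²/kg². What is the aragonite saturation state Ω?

Ω = 0.720

Ksp = 10^(−6.24) = 5.754×10^-7
Ω = [Ca²⁺][CO3²⁻]/Ksp = (7.08×10^-3)(0.0585×10^-3) / 5.754×10^-7 = 0.720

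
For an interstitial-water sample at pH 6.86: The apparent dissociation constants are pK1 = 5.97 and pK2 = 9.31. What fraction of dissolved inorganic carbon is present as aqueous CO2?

α₀ = 0.114

α₀ = 1 / (1 + K1/[H⁺] + K1K2/[H⁺]²) = 1 / (1 + 10^+0.89 + 10^-1.56)
   = 1 / (1 + 7.7625 + 0.027542) = 1/8.7900 = 0.1138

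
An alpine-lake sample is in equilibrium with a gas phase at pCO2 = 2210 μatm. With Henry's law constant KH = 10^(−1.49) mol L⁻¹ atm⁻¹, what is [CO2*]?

KH = 10^(−1.49) = 3.236×10^-2 mol L⁻¹ atm⁻¹
[CO2*] = KH · pCO2 = 3.236×10^-2 × 2210×10^-6 atm = 7.15×10^-5 mol/L

[CO2*] = 71.5 μmol/L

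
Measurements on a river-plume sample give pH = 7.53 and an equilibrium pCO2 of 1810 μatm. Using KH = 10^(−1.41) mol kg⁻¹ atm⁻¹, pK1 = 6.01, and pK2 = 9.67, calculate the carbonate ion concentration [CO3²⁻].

[CO2*] = KH · pCO2 = 10^(−1.41) × 1810×10^-6 = 7.042×10^-5 mol/kg
α₀ = 1/(1 + K1/[H⁺] + K1K2/[H⁺]²) = 1/(1 + 10^+1.52 + 10^-0.62) = 0.02911
DIC = [CO2*]/α₀ = 7.042×10^-5 / 0.02911 = 2.419 mmol/kg
[CO3²⁻] = α₂·DIC; α₂ = 0.006983, so [CO3²⁻] = 0.006983 × 2.419 = 0.0169 mmol/kg = 16.9 μmol/kg

[CO3²⁻] = 16.9 μmol/kg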